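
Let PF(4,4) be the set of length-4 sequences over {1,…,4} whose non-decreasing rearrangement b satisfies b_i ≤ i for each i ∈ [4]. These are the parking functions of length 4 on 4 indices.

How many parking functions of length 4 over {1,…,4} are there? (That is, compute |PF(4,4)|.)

125

|PF(4,4)| = (4−4+1)·(4+1)^(4−1) = 1×125 = 125
E.g. (1,2,1,3) → sorted (1,1,2,3): b_i ≤ i ∀i, a PF.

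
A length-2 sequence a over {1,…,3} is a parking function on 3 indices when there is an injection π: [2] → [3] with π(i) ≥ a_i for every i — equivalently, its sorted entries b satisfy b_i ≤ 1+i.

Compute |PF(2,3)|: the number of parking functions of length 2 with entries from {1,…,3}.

8

#PF = (3−2+1)·(3+1)^(2−1) = 2 · 4 = 8 (Konheim–Weiss)
One tuple (2,3) → sorted (2,3): b_i ≤ 1+i ∀i, a PF.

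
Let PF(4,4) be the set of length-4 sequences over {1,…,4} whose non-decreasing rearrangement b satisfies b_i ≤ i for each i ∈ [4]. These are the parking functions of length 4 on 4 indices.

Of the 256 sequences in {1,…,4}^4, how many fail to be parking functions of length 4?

131

|PF| = 1·5^3 = 1 · 125 = 125 (Konheim–Weiss)
Check (2,4,2,4) → sorted (2,2,4,4): b_1=2>1, not a PF.
So 256 − 125 = 131 fail.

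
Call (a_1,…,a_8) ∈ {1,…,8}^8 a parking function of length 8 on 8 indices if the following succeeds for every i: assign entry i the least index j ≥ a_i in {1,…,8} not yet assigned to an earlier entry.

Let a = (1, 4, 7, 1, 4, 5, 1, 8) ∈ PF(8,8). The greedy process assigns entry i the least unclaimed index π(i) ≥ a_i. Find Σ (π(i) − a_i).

Σπ = 8·9/2 = 36 (π permutes [8]); Σa = 1+4+7+1+4+5+1+8 = 31; disp = 36−31 = 5.

5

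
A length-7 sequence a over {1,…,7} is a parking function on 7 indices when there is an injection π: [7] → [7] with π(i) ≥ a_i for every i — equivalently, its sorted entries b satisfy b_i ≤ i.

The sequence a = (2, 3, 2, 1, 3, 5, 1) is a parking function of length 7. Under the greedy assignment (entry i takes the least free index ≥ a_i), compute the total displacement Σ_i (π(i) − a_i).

11

Σπ = 28 ({1..7} each once); Σa = 2+3+2+1+3+5+1 = 17; disp = 28−17 = 11.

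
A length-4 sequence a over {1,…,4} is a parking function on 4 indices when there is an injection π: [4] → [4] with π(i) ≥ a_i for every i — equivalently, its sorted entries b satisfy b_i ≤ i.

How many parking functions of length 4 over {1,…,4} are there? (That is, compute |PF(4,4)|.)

|PF(4,4)| = 1·5^3 = 1·125 = 125 (Pollak)
One tuple (2,3,1,3) → sorted (1,2,3,3): b_i ≤ i ∀i, a PF.

125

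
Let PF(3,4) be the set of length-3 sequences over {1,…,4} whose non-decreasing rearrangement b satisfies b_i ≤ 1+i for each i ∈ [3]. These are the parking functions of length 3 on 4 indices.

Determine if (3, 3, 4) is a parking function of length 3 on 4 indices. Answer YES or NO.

NO

Rearranged: b = (3, 3, 4).
  b_1=3 > 2
  fails at i=1 ⇒ NO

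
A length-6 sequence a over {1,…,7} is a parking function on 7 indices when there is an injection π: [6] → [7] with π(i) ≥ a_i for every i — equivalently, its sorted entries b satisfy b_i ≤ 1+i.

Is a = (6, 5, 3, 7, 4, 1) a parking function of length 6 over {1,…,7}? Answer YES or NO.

Order a: b = (1, 3, 4, 5, 6, 7).
  b_1=1 ≤ 2
  b_2=3 ≤ 3
  b_3=4 ≤ 4
  b_4=5 ≤ 5
  b_5=6 ≤ 6
  b_6=7 ≤ 7
All bounds hold ⇒ YES

YES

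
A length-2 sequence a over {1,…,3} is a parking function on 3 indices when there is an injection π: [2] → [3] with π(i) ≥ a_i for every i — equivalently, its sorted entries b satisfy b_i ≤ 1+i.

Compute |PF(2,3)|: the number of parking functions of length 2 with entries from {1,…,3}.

8

Count = (3+1−2)·(3+1)^{2−1} = 2·4 = 8
Example (1,2) → sorted (1,2): b_i ≤ 1+i ∀i, a PF.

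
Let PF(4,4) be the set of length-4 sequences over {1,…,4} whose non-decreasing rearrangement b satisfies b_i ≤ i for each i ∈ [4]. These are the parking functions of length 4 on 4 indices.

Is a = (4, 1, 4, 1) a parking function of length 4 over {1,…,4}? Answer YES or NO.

Sorted: b = (1, 1, 4, 4).
  b_1=1 ≤ 1
  b_2=1 ≤ 2
  b_3=4 > 3
  fails at i=3 ⇒ NO

NO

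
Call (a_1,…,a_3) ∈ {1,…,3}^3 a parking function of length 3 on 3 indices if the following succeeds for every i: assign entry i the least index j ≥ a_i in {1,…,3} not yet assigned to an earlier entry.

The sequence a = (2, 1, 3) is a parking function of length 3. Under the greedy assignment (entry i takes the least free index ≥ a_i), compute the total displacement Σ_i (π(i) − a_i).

Σπ = 3·4/2 = 6 (π permutes [3]); Σa = 2+1+3 = 6; disp = 6−6 = 0.

0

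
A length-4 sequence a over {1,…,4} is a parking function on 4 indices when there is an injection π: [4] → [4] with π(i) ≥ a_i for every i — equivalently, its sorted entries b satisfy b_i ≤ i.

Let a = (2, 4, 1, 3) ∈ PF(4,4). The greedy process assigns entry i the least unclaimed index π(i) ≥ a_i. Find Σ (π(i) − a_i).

Σπ = 4·5/2 = 10 (π permutes [4]); Σa = 2+4+1+3 = 10; disp = 10−10 = 0.

0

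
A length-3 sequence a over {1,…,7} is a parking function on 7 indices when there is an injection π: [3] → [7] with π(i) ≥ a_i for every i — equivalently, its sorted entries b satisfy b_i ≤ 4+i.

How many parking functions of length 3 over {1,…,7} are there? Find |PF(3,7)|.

Count = (7+1−3)·(7+1)^{3−1} = 5·64 = 320 (Konheim–Weiss)
Example (4,5,4) → sorted (4,4,5): b_i ≤ 4+i ∀i, a PF.

320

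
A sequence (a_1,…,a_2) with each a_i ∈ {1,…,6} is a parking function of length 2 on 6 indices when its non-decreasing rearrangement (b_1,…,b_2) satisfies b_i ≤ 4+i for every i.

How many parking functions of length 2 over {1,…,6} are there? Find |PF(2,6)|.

|PF(2,6)| = (7−2)·7^(2−1) = 5×7 = 35 (Pollak)
One tuple (1,6) → sorted (1,6): b_i ≤ 4+i ∀i, a PF.

35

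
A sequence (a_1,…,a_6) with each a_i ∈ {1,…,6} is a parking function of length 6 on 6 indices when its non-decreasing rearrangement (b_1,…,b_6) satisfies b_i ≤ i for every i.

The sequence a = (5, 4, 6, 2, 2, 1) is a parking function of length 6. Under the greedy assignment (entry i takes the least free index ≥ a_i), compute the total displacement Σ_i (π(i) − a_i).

Σπ = 6·7/2 = 21 (π permutes [6]); Σa = 5+4+6+2+2+1 = 20; disp = 21−20 = 1.

1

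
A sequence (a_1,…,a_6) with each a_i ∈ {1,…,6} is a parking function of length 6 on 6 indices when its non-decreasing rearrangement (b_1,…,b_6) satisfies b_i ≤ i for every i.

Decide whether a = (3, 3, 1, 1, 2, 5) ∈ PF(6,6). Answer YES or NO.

Rearranged: b = (1, 1, 2, 3, 3, 5).
  b_1=1 ≤ 1
  b_2=1 ≤ 2
  b_3=2 ≤ 3
  b_4=3 ≤ 4
  b_5=3 ≤ 5
  b_6=5 ≤ 6
All bounds hold ⇒ YES

YES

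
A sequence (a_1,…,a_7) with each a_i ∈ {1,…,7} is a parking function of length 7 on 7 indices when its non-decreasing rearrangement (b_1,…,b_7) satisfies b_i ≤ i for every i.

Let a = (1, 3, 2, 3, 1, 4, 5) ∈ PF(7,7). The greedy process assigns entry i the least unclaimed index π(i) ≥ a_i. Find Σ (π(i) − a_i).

Σπ = 7·8/2 = 28 (π permutes [7]); Σa = 1+3+2+3+1+4+5 = 19; disp = 28−19 = 9.

9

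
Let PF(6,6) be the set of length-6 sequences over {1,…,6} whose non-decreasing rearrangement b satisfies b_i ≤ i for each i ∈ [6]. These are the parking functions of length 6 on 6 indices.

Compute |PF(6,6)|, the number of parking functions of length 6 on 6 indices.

#PF = (7−6)·7^(6−1) = 1×16807 = 16807 (Pollak)
E.g. (1,1,2,1,3,1) → sorted (1,1,1,1,2,3): b_i ≤ i ∀i, a PF.

16807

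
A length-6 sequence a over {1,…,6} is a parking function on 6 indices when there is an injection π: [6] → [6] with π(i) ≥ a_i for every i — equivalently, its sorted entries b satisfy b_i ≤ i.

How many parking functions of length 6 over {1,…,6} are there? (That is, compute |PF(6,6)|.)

16807

|PF(6,6)| = 1·7^5 = 1·16807 = 16807
Example (3,1,5,4,2,6) → sorted (1,2,3,4,5,6): b_i ≤ i ∀i, a PF.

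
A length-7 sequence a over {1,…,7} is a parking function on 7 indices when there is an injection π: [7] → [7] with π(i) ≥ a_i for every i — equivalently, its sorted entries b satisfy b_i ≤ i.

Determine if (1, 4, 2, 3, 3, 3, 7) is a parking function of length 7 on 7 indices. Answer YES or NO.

Rearranged: b = (1, 2, 3, 3, 3, 4, 7).
  b_1=1 ≤ 1
  b_2=2 ≤ 2
  b_3=3 ≤ 3
  b_4=3 ≤ 4
  b_5=3 ≤ 5
  b_6=4 ≤ 6
  b_7=7 ≤ 7
All bounds hold ⇒ YES

YES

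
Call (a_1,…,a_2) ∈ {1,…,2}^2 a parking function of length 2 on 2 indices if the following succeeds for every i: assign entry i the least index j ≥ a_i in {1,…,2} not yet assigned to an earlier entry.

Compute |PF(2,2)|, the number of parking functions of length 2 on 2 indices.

3

|PF(2,2)| = (2+1−2)·(2+1)^{2−1} = 1×3 = 3
E.g. (2,1) → sorted (1,2): b_i ≤ i ∀i, a PF.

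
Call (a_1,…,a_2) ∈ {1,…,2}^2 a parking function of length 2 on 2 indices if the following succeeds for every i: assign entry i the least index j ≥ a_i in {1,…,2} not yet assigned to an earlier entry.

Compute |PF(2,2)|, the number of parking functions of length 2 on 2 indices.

3

|PF| = (2−2+1)·(2+1)^(2−1) = 1·3 = 3 [KW]
E.g. (2,1) → sorted (1,2): b_i ≤ i ∀i, a PF.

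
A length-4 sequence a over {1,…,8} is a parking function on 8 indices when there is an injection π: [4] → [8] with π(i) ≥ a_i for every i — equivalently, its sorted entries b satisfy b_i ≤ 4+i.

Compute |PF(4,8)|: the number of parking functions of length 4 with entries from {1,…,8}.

3645

|PF(4,8)| = (8+1−4)·(8+1)^{4−1} = 5·729 = 3645 (Konheim–Weiss)
One tuple (5,8,5,1) → sorted (1,5,5,8): b_i ≤ 4+i ∀i, a PF.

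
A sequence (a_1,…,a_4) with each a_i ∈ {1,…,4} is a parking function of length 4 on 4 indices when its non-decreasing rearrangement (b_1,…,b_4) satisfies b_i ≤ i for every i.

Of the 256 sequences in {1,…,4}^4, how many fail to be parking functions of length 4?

|PF| = 1·5^3 = 1·125 = 125 (Pollak)
Check (2,4,4,3) → sorted (2,3,4,4): b_1=2>1, not a PF.
So 256 − 125 = 131 fail.

131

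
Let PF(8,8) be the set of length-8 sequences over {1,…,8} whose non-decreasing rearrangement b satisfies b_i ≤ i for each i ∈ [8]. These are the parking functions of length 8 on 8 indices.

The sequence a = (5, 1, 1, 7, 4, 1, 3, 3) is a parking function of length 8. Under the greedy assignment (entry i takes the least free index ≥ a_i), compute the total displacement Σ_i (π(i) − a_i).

11

Σπ(i) = 1+…+8 = 36; Σa = 5+1+1+7+4+1+3+3 = 25; disp = 36−25 = 11.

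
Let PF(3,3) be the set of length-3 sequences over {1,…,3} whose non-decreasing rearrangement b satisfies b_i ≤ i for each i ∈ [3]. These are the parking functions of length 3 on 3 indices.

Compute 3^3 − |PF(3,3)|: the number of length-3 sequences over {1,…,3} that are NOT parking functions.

|PF| = (3+1−3)·(3+1)^{3−1} = 1 · 16 = 16 (Konheim–Weiss)
E.g. (3,2,3) → sorted (2,3,3): b_1=2>1, not a PF.
3^3 − 16 = 27 − 16 = 11

11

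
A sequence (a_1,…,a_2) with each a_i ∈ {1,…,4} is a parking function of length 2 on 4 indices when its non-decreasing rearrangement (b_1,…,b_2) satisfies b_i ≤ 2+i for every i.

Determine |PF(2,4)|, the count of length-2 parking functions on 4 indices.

15

#PF = 3·5^1 = 3×5 = 15 (Pollak)
Check (3,3) → sorted (3,3): b_i ≤ 2+i ∀i, a PF.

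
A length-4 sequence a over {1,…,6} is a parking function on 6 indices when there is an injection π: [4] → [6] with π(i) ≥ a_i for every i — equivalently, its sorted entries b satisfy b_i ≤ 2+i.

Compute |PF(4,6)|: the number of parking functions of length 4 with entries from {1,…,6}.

1029

|PF| = 3·7^3 = 3 · 343 = 1029 (Pollak)
Check (5,2,4,2) → sorted (2,2,4,5): b_i ≤ 2+i ∀i, a PF.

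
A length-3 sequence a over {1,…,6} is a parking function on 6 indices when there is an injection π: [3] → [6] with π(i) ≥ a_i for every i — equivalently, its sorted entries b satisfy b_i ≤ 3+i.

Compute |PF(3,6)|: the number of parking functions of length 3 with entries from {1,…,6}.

196

#PF = (7−3)·7^(3−1) = 4 · 49 = 196
E.g. (6,4,3) → sorted (3,4,6): b_i ≤ 3+i ∀i, a PF.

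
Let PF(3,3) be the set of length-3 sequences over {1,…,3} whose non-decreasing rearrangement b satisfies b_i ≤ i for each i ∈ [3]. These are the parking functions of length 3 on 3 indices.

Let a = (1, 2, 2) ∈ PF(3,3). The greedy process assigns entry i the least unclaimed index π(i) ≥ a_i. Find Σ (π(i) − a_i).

1

Σπ(i) = 1+…+3 = 6; Σa = 1+2+2 = 5; disp = 6−5 = 1.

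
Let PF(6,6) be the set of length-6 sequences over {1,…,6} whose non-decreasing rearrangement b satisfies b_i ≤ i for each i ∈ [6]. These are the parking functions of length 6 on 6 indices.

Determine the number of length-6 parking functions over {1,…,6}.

|PF(6,6)| = 1·7^5 = 1×16807 = 16807 [KW]
Example (3,3,5,1,3,2) → sorted (1,2,3,3,3,5): b_i ≤ i ∀i, a PF.

16807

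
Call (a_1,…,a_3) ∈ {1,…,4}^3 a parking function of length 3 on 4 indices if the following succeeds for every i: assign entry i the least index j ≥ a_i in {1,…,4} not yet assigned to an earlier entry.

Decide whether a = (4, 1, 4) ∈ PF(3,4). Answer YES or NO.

NO

Order a: b = (1, 4, 4).
  b_1=1 ≤ 2
  b_2=4 > 3
  fails at i=2 ⇒ NO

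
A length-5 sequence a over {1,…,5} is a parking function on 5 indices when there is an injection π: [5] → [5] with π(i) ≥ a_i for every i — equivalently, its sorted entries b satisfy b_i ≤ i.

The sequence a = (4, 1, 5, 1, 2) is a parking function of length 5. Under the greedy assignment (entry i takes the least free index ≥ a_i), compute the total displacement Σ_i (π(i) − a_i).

2

Σπ(i) = 1+…+5 = 15; Σa = 4+1+5+1+2 = 13; disp = 15−13 = 2.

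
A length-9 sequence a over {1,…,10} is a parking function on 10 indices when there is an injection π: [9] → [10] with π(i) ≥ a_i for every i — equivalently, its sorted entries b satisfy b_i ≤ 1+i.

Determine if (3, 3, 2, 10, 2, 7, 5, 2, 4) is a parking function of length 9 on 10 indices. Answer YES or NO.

Sorted: b = (2, 2, 2, 3, 3, 4, 5, 7, 10).
  b_1=2 ≤ 2
  b_2=2 ≤ 3
  b_3=2 ≤ 4
  b_4=3 ≤ 5
  b_5=3 ≤ 6
  b_6=4 ≤ 7
  b_7=5 ≤ 8
  b_8=7 ≤ 9
  b_9=10 ≤ 10
All bounds hold ⇒ YES

YES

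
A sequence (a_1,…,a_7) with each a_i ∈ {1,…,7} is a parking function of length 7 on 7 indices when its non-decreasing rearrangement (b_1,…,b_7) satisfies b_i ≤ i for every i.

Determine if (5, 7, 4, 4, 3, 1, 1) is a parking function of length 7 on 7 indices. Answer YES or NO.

YES

Order a: b = (1, 1, 3, 4, 4, 5, 7).
  b_1=1 ≤ 1
  b_2=1 ≤ 2
  b_3=3 ≤ 3
  b_4=4 ≤ 4
  b_5=4 ≤ 5
  b_6=5 ≤ 6
  b_7=7 ≤ 7
All bounds hold ⇒ YES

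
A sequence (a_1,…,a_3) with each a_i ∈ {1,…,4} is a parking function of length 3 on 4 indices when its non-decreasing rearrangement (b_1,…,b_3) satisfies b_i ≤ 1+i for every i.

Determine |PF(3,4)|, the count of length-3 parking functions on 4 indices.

50

|PF(3,4)| = (4−3+1)·(4+1)^(3−1) = 2·25 = 50 [KW]
One tuple (2,2,3) → sorted (2,2,3): b_i ≤ 1+i ∀i, a PF.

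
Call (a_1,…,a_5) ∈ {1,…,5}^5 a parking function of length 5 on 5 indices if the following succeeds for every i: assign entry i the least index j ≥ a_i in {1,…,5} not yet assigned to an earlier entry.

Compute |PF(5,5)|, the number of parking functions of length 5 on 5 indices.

1296

|PF(5,5)| = (6−5)·6^(5−1) = 1×1296 = 1296
One tuple (1,3,4,1,1) → sorted (1,1,1,3,4): b_i ≤ i ∀i, a PF.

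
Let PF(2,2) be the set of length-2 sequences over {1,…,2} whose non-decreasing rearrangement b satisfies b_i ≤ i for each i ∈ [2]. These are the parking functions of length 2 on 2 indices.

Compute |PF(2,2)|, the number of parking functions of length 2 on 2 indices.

3

|PF| = 1·3^1 = 1×3 = 3
E.g. (1,2) → sorted (1,2): b_i ≤ i ∀i, a PF.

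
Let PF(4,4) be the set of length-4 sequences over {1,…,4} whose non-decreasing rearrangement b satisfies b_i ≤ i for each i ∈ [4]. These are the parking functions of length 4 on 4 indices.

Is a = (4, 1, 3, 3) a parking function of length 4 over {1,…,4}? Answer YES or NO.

Sorted: b = (1, 3, 3, 4).
  b_1=1 ≤ 1
  b_2=3 > 2
  fails at i=2 ⇒ NO

NO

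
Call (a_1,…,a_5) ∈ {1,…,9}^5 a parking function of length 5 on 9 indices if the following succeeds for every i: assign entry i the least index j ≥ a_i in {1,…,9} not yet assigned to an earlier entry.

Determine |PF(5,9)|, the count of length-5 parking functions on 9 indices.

50000

|PF| = (9+1−5)·(9+1)^{5−1} = 5 · 10000 = 50000
One tuple (2,5,3,2,8) → sorted (2,2,3,5,8): b_i ≤ 4+i ∀i, a PF.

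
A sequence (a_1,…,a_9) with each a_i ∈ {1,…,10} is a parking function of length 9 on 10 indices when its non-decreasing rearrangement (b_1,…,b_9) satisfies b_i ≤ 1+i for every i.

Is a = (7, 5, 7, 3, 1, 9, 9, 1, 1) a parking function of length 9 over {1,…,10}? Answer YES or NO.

Sorted: b = (1, 1, 1, 3, 5, 7, 7, 9, 9).
  b_1=1 ≤ 2
  b_2=1 ≤ 3
  b_3=1 ≤ 4
  b_4=3 ≤ 5
  b_5=5 ≤ 6
  b_6=7 ≤ 7
  b_7=7 ≤ 8
  b_8=9 ≤ 9
  b_9=9 ≤ 10
All bounds hold ⇒ YES

YES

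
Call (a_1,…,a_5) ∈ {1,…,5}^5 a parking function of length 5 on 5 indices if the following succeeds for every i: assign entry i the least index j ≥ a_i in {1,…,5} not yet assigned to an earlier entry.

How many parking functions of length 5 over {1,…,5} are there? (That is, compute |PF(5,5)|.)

#PF = (5+1−5)·(5+1)^{5−1} = 1 · 1296 = 1296 (Pollak)
E.g. (4,2,1,4,2) → sorted (1,2,2,4,4): b_i ≤ i ∀i, a PF.

1296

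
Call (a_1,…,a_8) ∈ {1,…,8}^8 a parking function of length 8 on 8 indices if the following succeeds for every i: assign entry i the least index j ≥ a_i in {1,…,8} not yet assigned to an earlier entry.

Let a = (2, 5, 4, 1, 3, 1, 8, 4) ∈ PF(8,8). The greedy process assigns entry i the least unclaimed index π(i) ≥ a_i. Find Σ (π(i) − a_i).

8

Σπ = 36 ({1..8} each once); Σa = 2+5+4+1+3+1+8+4 = 28; disp = 36−28 = 8.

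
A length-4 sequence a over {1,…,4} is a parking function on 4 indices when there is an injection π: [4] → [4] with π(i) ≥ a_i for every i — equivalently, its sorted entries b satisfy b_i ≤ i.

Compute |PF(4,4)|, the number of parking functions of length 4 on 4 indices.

125

#PF = (4+1−4)·(4+1)^{4−1} = 1 · 125 = 125 [KW]
E.g. (1,1,1,2) → sorted (1,1,1,2): b_i ≤ i ∀i, a PF.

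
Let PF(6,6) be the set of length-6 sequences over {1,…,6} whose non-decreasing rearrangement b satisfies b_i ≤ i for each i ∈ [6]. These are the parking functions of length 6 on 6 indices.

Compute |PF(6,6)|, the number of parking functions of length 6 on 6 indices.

16807

|PF| = 1·7^5 = 1·16807 = 16807 [KW]
E.g. (2,3,1,6,1,4) → sorted (1,1,2,3,4,6): b_i ≤ i ∀i, a PF.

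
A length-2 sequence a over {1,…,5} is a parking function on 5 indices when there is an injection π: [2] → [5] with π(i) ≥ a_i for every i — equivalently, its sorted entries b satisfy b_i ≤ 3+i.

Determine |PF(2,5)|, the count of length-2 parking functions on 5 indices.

24

#PF = (5−2+1)·(5+1)^(2−1) = 4·6 = 24 [KW]
Example (3,3) → sorted (3,3): b_i ≤ 3+i ∀i, a PF.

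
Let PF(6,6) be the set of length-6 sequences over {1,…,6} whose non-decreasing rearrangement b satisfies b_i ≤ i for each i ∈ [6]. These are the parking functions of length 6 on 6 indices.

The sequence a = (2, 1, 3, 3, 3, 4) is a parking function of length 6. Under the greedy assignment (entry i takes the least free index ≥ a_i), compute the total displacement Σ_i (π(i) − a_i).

Σπ = 6·7/2 = 21 (π permutes [6]); Σa = 2+1+3+3+3+4 = 16; disp = 21−16 = 5.

5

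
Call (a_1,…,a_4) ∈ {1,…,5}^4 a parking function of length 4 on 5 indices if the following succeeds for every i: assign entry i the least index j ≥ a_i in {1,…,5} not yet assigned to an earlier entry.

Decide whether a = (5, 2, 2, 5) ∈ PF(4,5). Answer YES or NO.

Rearranged: b = (2, 2, 5, 5).
  b_1=2 ≤ 2
  b_2=2 ≤ 3
  b_3=5 > 4
  fails at i=3 ⇒ NO

NO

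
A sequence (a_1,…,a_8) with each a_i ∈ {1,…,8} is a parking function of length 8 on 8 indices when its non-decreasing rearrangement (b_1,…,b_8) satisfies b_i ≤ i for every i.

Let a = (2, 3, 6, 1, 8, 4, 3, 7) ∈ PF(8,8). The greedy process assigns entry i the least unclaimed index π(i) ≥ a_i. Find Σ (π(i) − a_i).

Σπ(i) = 1+…+8 = 36; Σa = 2+3+6+1+8+4+3+7 = 34; disp = 36−34 = 2.

2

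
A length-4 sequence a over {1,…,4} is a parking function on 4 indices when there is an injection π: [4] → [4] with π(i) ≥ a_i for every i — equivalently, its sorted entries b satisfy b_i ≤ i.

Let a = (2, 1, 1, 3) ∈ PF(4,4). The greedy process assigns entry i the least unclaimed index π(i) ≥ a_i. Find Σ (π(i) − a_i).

3

Σπ = 10 ({1..4} each once); Σa = 2+1+1+3 = 7; disp = 10−7 = 3.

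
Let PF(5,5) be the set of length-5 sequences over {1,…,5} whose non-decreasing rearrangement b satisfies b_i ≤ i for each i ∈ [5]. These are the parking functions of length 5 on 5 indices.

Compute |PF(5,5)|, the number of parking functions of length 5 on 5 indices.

Count = (5−5+1)·(5+1)^(5−1) = 1 · 1296 = 1296 [KW]
Example (4,2,1,3,4) → sorted (1,2,3,4,4): b_i ≤ i ∀i, a PF.

1296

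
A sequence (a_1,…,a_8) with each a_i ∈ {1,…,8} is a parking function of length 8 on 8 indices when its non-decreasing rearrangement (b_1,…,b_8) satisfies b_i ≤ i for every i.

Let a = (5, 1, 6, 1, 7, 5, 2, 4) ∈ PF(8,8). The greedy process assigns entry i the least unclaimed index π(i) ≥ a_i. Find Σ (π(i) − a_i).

Σπ = 36 ({1..8} each once); Σa = 5+1+6+1+7+5+2+4 = 31; disp = 36−31 = 5.

5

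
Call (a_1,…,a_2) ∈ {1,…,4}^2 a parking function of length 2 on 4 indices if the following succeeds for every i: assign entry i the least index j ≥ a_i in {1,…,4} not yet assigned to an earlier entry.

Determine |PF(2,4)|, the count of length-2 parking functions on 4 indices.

15

|PF(2,4)| = 3·5^1 = 3·5 = 15
Example (3,3) → sorted (3,3): b_i ≤ 2+i ∀i, a PF.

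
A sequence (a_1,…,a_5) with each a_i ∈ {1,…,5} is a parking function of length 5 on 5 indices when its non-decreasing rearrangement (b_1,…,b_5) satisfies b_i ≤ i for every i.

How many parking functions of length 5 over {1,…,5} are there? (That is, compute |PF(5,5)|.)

1296

|PF(5,5)| = (5−5+1)·(5+1)^(5−1) = 1·1296 = 1296 [KW]
One tuple (1,4,3,1,5) → sorted (1,1,3,4,5): b_i ≤ i ∀i, a PF.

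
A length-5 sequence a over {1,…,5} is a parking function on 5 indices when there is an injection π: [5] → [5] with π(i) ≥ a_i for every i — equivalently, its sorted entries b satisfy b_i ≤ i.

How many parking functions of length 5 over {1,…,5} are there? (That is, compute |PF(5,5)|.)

1296

#PF = (5+1−5)·(5+1)^{5−1} = 1·1296 = 1296 [KW]
Example (2,2,3,5,1) → sorted (1,2,2,3,5): b_i ≤ i ∀i, a PF.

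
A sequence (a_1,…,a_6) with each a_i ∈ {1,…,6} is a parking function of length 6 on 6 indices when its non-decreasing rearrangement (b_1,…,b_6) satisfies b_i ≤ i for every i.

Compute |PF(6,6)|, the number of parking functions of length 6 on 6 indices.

16807

#PF = 1·7^5 = 1·16807 = 16807
E.g. (2,1,1,6,1,1) → sorted (1,1,1,1,2,6): b_i ≤ i ∀i, a PF.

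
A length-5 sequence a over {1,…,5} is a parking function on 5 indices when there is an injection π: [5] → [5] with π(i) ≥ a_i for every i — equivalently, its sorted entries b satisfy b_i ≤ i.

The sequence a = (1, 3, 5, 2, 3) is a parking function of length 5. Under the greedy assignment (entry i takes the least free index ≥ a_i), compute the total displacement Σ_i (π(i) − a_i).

1

Σπ = 15 ({1..5} each once); Σa = 1+3+5+2+3 = 14; disp = 15−14 = 1.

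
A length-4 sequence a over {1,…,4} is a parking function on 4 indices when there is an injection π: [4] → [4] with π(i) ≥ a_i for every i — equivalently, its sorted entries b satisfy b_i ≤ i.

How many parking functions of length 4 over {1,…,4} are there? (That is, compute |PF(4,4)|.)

Count = (4−4+1)·(4+1)^(4−1) = 1·125 = 125 (Pollak)
One tuple (2,4,1,1) → sorted (1,1,2,4): b_i ≤ i ∀i, a PF.

125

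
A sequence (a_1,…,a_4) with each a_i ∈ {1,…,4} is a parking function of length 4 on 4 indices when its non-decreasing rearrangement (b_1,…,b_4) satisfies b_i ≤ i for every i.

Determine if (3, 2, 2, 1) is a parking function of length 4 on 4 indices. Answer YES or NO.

YES

Rearranged: b = (1, 2, 2, 3).
  b_1=1 ≤ 1
  b_2=2 ≤ 2
  b_3=2 ≤ 3
  b_4=3 ≤ 4
All bounds hold ⇒ YES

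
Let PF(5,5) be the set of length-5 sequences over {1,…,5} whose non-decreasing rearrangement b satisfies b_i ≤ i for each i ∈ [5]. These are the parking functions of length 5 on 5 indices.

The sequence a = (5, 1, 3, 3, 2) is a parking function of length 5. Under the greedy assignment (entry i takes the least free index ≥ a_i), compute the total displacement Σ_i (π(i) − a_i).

Σπ = 5·6/2 = 15 (π permutes [5]); Σa = 5+1+3+3+2 = 14; disp = 15−14 = 1.

1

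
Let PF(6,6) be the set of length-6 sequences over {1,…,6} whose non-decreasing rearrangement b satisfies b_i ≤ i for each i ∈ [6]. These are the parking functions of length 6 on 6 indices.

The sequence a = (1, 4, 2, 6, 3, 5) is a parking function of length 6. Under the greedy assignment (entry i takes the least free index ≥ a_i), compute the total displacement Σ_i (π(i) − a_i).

0

Σπ(i) = 1+…+6 = 21; Σa = 1+4+2+6+3+5 = 21; disp = 21−21 = 0.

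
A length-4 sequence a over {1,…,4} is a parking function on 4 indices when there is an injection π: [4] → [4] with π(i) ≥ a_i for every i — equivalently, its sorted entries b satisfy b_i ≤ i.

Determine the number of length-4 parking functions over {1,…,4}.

Count = (4−4+1)·(4+1)^(4−1) = 1×125 = 125 (Pollak)
Example (4,1,2,3) → sorted (1,2,3,4): b_i ≤ i ∀i, a PF.

125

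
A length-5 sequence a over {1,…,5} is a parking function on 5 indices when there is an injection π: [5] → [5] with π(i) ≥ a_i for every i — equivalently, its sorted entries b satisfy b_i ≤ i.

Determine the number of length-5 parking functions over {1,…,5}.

#PF = (5+1−5)·(5+1)^{5−1} = 1·1296 = 1296 (Pollak)
Check (3,5,2,2,1) → sorted (1,2,2,3,5): b_i ≤ i ∀i, a PF.

1296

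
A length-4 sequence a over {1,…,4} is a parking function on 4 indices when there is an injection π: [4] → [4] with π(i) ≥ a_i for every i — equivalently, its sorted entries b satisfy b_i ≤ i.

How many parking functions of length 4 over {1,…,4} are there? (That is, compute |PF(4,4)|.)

125

Count = (4−4+1)·(4+1)^(4−1) = 1×125 = 125
E.g. (1,2,3,3) → sorted (1,2,3,3): b_i ≤ i ∀i, a PF.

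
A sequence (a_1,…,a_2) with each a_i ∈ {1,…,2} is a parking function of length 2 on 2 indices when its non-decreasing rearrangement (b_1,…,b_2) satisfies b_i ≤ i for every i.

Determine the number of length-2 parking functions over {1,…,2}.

|PF| = (3−2)·3^(2−1) = 1 · 3 = 3 (Pollak)
One tuple (1,2) → sorted (1,2): b_i ≤ i ∀i, a PF.

3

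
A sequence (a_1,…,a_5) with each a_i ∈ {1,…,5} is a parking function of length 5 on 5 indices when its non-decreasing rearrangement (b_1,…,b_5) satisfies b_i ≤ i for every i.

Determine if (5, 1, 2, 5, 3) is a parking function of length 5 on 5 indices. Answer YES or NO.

NO

Sorted: b = (1, 2, 3, 5, 5).
  b_1=1 ≤ 1
  b_2=2 ≤ 2
  b_3=3 ≤ 3
  b_4=5 > 4
  fails at i=4 ⇒ NO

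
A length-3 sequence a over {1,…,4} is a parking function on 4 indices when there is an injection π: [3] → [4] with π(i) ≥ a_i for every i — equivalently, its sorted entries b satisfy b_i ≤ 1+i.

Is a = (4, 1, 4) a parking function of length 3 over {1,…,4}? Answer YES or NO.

Rearranged: b = (1, 4, 4).
  b_1=1 ≤ 2
  b_2=4 > 3
  fails at i=2 ⇒ NO

NO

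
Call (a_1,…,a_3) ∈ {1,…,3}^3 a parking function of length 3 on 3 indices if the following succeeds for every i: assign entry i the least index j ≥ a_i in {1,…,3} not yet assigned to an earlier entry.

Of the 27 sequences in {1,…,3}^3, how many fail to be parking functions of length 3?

Count = (4−3)·4^(3−1) = 1 · 16 = 16 (Konheim–Weiss)
E.g. (2,2,3) → sorted (2,2,3): b_1=2>1, not a PF.
3^3 − 16 = 27 − 16 = 11

11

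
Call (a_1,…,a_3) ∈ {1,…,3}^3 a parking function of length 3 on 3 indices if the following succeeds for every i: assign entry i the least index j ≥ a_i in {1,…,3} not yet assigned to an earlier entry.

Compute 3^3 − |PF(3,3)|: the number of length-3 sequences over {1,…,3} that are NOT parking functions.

11

Count = (4−3)·4^(3−1) = 1·16 = 16 (Pollak)
Check (3,3,3) → sorted (3,3,3): b_1=3>1, not a PF.
3^3 − 16 = 27 − 16 = 11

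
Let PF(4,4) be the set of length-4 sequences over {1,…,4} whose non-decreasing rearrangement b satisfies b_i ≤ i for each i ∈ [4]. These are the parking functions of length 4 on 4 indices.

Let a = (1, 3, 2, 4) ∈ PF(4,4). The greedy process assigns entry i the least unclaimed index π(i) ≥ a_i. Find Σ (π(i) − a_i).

Σπ = 10 ({1..4} each once); Σa = 1+3+2+4 = 10; disp = 10−10 = 0.

0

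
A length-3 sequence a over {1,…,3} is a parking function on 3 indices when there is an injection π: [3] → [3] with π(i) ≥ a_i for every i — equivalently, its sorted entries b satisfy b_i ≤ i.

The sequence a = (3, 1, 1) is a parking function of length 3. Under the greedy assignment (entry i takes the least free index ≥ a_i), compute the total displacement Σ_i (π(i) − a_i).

1

Σπ = 3·4/2 = 6 (π permutes [3]); Σa = 3+1+1 = 5; disp = 6−5 = 1.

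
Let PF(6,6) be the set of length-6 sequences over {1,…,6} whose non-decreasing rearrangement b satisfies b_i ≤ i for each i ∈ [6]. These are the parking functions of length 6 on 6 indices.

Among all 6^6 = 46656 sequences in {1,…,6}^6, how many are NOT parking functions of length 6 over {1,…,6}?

#PF = 1·7^5 = 1×16807 = 16807 [KW]
One tuple (4,6,3,3,6,2) → sorted (2,3,3,4,6,6): b_1=2>1, not a PF.
Total 46656; non-PF = 46656−16807 = 29849

29849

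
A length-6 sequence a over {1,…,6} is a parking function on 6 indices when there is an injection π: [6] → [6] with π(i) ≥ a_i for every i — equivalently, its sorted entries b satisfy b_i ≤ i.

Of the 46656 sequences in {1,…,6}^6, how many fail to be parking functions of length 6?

#PF = (6−6+1)·(6+1)^(6−1) = 1·16807 = 16807
Example (6,2,6,4,3,3) → sorted (2,3,3,4,6,6): b_1=2>1, not a PF.
Total 46656; non-PF = 46656−16807 = 29849

29849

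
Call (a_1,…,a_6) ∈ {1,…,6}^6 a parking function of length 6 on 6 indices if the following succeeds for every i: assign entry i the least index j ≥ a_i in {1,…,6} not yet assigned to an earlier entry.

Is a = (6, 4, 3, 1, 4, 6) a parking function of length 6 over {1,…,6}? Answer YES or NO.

NO

Sorted: b = (1, 3, 4, 4, 6, 6).
  b_1=1 ≤ 1
  b_2=3 > 2
  fails at i=2 ⇒ NO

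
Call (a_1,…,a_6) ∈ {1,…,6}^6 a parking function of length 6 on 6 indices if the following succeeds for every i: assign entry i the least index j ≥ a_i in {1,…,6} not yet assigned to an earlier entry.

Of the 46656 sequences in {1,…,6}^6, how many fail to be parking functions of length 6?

29849

#PF = (6+1−6)·(6+1)^{6−1} = 1×16807 = 16807
Example (3,4,1,4,5,4) → sorted (1,3,4,4,4,5): b_2=3>2, not a PF.
Total 46656; non-PF = 46656−16807 = 29849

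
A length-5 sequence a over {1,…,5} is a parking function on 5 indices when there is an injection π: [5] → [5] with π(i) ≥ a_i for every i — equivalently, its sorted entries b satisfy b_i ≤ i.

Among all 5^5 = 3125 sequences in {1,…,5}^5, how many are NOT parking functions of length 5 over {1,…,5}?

1829

Count = (5+1−5)·(5+1)^{5−1} = 1 · 1296 = 1296 [KW]
One tuple (3,5,4,5,5) → sorted (3,4,5,5,5): b_1=3>1, not a PF.
5^5 − 1296 = 3125 − 1296 = 1829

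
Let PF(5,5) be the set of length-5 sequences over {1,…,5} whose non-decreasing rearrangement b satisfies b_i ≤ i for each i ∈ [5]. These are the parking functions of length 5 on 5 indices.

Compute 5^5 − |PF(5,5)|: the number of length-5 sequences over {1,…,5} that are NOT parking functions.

Count = (5+1−5)·(5+1)^{5−1} = 1 · 1296 = 1296
One tuple (5,5,1,2,3) → sorted (1,2,3,5,5): b_4=5>4, not a PF.
Total 3125; non-PF = 3125−1296 = 1829

1829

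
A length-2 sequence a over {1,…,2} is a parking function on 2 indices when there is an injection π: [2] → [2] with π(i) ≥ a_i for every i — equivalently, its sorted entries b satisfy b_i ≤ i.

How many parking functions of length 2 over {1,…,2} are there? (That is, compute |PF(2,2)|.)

3

|PF| = (3−2)·3^(2−1) = 1 · 3 = 3 [KW]
Example (2,1) → sorted (1,2): b_i ≤ i ∀i, a PF.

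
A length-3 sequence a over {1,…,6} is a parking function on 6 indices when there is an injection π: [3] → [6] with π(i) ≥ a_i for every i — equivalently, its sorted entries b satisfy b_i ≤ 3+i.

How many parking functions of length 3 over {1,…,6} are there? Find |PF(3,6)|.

196

|PF| = (6−3+1)·(6+1)^(3−1) = 4 · 49 = 196 [KW]
Check (6,1,4) → sorted (1,4,6): b_i ≤ 3+i ∀i, a PF.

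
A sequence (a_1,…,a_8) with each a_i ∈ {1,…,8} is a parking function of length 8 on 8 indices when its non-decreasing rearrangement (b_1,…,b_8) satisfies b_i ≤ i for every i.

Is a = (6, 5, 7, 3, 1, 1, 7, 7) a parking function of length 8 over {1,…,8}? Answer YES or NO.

NO

Rearranged: b = (1, 1, 3, 5, 6, 7, 7, 7).
  b_1=1 ≤ 1
  b_2=1 ≤ 2
  b_3=3 ≤ 3
  b_4=5 > 4
  fails at i=4 ⇒ NO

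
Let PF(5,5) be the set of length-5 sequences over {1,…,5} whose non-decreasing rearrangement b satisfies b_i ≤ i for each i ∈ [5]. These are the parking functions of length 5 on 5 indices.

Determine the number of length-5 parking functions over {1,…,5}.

1296

|PF(5,5)| = 1·6^4 = 1·1296 = 1296 (Pollak)
Check (2,1,4,5,2) → sorted (1,2,2,4,5): b_i ≤ i ∀i, a PF.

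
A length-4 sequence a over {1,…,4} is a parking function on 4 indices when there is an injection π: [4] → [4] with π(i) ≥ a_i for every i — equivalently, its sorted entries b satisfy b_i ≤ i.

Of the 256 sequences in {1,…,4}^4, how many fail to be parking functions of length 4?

131

#PF = 1·5^3 = 1 · 125 = 125 (Pollak)
E.g. (3,3,1,4) → sorted (1,3,3,4): b_2=3>2, not a PF.
So 256 − 125 = 131 fail.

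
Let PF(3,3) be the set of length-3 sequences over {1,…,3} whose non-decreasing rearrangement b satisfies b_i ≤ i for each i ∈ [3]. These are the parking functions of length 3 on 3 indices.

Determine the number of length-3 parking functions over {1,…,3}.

16

Count = (3−3+1)·(3+1)^(3−1) = 1·16 = 16
E.g. (2,1,3) → sorted (1,2,3): b_i ≤ i ∀i, a PF.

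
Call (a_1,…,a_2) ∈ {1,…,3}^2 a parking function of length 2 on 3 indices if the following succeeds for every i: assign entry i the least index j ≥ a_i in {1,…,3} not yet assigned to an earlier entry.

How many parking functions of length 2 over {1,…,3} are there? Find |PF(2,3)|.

Count = (3+1−2)·(3+1)^{2−1} = 2 · 4 = 8 [KW]
One tuple (2,3) → sorted (2,3): b_i ≤ 1+i ∀i, a PF.

8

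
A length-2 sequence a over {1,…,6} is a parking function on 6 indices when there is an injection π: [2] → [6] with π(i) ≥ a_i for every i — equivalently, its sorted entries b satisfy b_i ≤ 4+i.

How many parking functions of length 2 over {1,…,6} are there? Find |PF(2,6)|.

#PF = (6+1−2)·(6+1)^{2−1} = 5×7 = 35 (Konheim–Weiss)
Check (3,5) → sorted (3,5): b_i ≤ 4+i ∀i, a PF.

35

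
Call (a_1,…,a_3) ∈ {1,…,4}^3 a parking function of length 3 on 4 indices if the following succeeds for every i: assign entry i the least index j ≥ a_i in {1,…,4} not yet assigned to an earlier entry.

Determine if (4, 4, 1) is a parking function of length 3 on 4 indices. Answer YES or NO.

NO

Rearranged: b = (1, 4, 4).
  b_1=1 ≤ 2
  b_2=4 > 3
  fails at i=2 ⇒ NO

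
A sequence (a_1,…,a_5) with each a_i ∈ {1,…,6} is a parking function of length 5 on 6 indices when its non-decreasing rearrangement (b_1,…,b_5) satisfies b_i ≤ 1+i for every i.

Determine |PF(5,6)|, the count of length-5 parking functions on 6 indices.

4802

Count = (7−5)·7^(5−1) = 2×2401 = 4802 (Pollak)
One tuple (3,1,1,2,2) → sorted (1,1,2,2,3): b_i ≤ 1+i ∀i, a PF.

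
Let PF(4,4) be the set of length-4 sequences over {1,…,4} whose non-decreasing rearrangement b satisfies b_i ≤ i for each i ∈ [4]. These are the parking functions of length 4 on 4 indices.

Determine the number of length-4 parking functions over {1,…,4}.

Count = (4−4+1)·(4+1)^(4−1) = 1 · 125 = 125 [KW]
Example (4,2,1,1) → sorted (1,1,2,4): b_i ≤ i ∀i, a PF.

125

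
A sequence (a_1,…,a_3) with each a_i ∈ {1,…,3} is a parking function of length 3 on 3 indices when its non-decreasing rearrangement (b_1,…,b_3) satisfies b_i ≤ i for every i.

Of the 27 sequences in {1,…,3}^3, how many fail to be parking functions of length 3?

11

Count = 1·4^2 = 1×16 = 16 (Konheim–Weiss)
Example (3,3,3) → sorted (3,3,3): b_1=3>1, not a PF.
Total 27; non-PF = 27−16 = 11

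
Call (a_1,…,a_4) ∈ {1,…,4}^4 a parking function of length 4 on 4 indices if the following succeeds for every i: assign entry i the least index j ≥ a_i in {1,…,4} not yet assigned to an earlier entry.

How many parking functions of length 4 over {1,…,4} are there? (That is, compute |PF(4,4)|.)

125

|PF(4,4)| = (4+1−4)·(4+1)^{4−1} = 1·125 = 125 [KW]
Check (1,3,2,4) → sorted (1,2,3,4): b_i ≤ i ∀i, a PF.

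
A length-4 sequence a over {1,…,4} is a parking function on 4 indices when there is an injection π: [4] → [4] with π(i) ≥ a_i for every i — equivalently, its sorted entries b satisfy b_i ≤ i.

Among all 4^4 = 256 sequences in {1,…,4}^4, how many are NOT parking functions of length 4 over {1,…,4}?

131

|PF(4,4)| = (4−4+1)·(4+1)^(4−1) = 1·125 = 125 [KW]
Example (3,4,2,3) → sorted (2,3,3,4): b_1=2>1, not a PF.
Total 256; non-PF = 256−125 = 131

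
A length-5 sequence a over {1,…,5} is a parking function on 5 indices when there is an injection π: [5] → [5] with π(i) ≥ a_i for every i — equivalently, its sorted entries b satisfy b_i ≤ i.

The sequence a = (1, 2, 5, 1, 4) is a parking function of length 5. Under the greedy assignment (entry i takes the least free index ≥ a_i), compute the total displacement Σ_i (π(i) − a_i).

2

Σπ = 15 ({1..5} each once); Σa = 1+2+5+1+4 = 13; disp = 15−13 = 2.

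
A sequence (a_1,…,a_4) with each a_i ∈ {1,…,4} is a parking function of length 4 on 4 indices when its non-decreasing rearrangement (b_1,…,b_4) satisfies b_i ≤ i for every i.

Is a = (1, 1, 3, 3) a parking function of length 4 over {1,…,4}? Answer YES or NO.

YES

Sorted: b = (1, 1, 3, 3).
  b_1=1 ≤ 1
  b_2=1 ≤ 2
  b_3=3 ≤ 3
  b_4=3 ≤ 4
All bounds hold ⇒ YES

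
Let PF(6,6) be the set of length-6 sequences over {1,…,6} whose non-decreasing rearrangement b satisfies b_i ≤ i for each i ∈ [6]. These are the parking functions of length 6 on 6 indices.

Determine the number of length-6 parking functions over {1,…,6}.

|PF| = (7−6)·7^(6−1) = 1·16807 = 16807 [KW]
E.g. (1,1,1,3,5,3) → sorted (1,1,1,3,3,5): b_i ≤ i ∀i, a PF.

16807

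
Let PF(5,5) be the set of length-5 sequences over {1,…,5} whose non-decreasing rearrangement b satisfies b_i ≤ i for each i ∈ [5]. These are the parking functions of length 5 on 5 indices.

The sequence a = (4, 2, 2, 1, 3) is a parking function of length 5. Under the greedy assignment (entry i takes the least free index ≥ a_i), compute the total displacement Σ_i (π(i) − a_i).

3

Σπ = 5·6/2 = 15 (π permutes [5]); Σa = 4+2+2+1+3 = 12; disp = 15−12 = 3.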